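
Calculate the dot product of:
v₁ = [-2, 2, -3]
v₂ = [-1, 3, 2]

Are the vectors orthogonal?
2, No

The dot product is the sum of products of corresponding components.
v₁·v₂ = (-2)*(-1) + (2)*(3) + (-3)*(2) = 2 + 6 - 6 = 2.
Two vectors are orthogonal iff their dot product is 0; here the dot product is 2, so the vectors are not orthogonal.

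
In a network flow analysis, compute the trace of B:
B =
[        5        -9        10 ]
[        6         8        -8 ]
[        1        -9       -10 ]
tr(B) = 5 + 8 - 10 = 3

The trace of a square matrix is the sum of its diagonal entries.
Diagonal entries of B: B[0][0] = 5, B[1][1] = 8, B[2][2] = -10.
tr(B) = 5 + 8 - 10 = 3.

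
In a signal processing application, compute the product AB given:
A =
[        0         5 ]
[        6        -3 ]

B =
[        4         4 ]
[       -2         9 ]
AB =
[      -10        45 ]
[       30        -3 ]

Matrix multiplication: (AB)[i][j] = sum over k of A[i][k] * B[k][j].
  (AB)[0][0] = (0)*(4) + (5)*(-2) = -10
  (AB)[0][1] = (0)*(4) + (5)*(9) = 45
  (AB)[1][0] = (6)*(4) + (-3)*(-2) = 30
  (AB)[1][1] = (6)*(4) + (-3)*(9) = -3
AB =
[      -10        45 ]
[       30        -3 ]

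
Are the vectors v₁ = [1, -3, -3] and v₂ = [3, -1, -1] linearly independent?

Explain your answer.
Yes, linearly independent

Two vectors are linearly dependent iff one is a scalar multiple of the other.
No single scalar k satisfies v₂ = k·v₁ (the ratios of corresponding entries disagree), so v₁ and v₂ are linearly independent.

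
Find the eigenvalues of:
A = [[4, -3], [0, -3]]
λ = -3, 4

Solve det(A - λI) = 0. For a 2×2 matrix this is λ² - (trace)λ + det = 0.
trace(A) = 4 - 3 = 1.
det(A) = (4)*(-3) - (-3)*(0) = -12 - 0 = -12.
Characteristic equation: λ² - (1)λ + (-12) = 0.
Discriminant: (1)² - 4*(-12) = 1 + 48 = 49.
Roots: λ = (1 ± √49) / 2 = -3, 4.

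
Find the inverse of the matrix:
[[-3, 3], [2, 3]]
[[-1/5, 1/5], [2/15, 1/5]]

For [[a,b],[c,d]], inverse = (1/det)·[[d,-b],[-c,a]]
det = -3·3 - 3·2 = -15
Inverse = (1/-15)·[[3, -3], [-2, -3]]
        = [[-1/5, 1/5], [2/15, 1/5]]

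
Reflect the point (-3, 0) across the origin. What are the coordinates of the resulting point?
(3, 0)

Reflection across origin: (-3, 0) → (3, 0)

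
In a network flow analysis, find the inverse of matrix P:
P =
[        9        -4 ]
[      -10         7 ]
det(P) = 23
P⁻¹ =
[     7/23      4/23 ]
[    10/23      9/23 ]

For a 2×2 matrix P = [[a, b], [c, d]] with det(P) ≠ 0, P⁻¹ = (1/det(P)) * [[d, -b], [-c, a]].
det(P) = (9)*(7) - (-4)*(-10) = 63 - 40 = 23.
P⁻¹ = (1/23) * [[7, 4], [10, 9]].
Dividing each entry by 23 and reducing:
P⁻¹ =
[     7/23      4/23 ]
[    10/23      9/23 ]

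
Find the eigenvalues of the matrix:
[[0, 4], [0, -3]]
λ = -3 and λ = 0

Characteristic equation: det(A - λI) = 0
λ² - (trace)λ + (det) = 0
λ² - (-3)λ + (0) = 0
λ² + 3λ + 0 = 0
Solving: λ = -3, 0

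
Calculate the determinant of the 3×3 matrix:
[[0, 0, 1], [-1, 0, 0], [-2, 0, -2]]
0

Expansion along first row:
det = 0·det([[0,0],[0,-2]]) - 0·det([[-1,0],[-2,-2]]) + 1·det([[-1,0],[-2,0]])
    = 0·(0·-2 - 0·0) - 0·(-1·-2 - 0·-2) + 1·(-1·0 - 0·-2)
    = 0·0 - 0·2 + 1·0
    = 0 + 0 + 0 = 0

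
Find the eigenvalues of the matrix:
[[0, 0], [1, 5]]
λ = 0 and λ = 5

Characteristic equation: det(A - λI) = 0
λ² - (trace)λ + (det) = 0
λ² - (5)λ + (0) = 0
λ² - 5λ + 0 = 0
Solving: λ = 0, 5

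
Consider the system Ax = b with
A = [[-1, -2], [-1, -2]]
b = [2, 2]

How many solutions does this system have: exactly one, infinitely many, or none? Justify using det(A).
Infinitely many solutions

det(A) = (-1)*(-2) - (-2)*(-1) = 0, so A is singular (column 2 is 2 times column 1).
b = [2, 2] = -2 * column 1 of A, so b lies in the column space of A.
A singular matrix whose right-hand side is in its column space gives a 1-parameter family of solutions — infinitely many.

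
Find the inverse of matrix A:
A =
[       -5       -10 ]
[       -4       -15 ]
det(A) = 35
A⁻¹ =
[     -3/7       2/7 ]
[     4/35      -1/7 ]

For a 2×2 matrix A = [[a, b], [c, d]] with det(A) ≠ 0, A⁻¹ = (1/det(A)) * [[d, -b], [-c, a]].
det(A) = (-5)*(-15) - (-10)*(-4) = 75 - 40 = 35.
A⁻¹ = (1/35) * [[-15, 10], [4, -5]].
Dividing each entry by 35 and reducing:
A⁻¹ =
[     -3/7       2/7 ]
[     4/35      -1/7 ]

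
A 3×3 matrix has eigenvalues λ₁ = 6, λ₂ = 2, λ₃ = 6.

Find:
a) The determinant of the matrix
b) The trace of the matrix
det = 72, trace = 14

Two standard eigenvalue identities:
- det(A) equals the product of the eigenvalues (counted with multiplicity).
- trace(A) equals the sum of the eigenvalues.
det(A) = (6)*(2)*(6) = 72.
trace(A) = 6 + 2 + 6 = 14.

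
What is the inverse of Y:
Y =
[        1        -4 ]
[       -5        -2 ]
det(Y) = -22
Y⁻¹ =
[     1/11     -2/11 ]
[    -5/22     -1/22 ]

For a 2×2 matrix Y = [[a, b], [c, d]] with det(Y) ≠ 0, Y⁻¹ = (1/det(Y)) * [[d, -b], [-c, a]].
det(Y) = (1)*(-2) - (-4)*(-5) = -2 - 20 = -22.
Y⁻¹ = (1/-22) * [[-2, 4], [5, 1]].
Dividing each entry by -22 and reducing:
Y⁻¹ =
[     1/11     -2/11 ]
[    -5/22     -1/22 ]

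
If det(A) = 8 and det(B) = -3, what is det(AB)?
-24

Use the multiplicative property of determinants: det(AB) = det(A)*det(B).
det(AB) = (8)*(-3) = -24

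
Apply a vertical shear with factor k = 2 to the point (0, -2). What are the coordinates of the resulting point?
(0, -2)

Shear matrix for vertical shear with factor k = 2:
[[1, 0], [2, 1]]
Result: (0, -2) → (0, -2)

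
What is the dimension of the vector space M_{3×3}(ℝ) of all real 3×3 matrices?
Dimension = 9

A real 3×3 matrix is determined by its 3·3 = 9 independent entries.
A standard basis is {E_ij : 1 ≤ i ≤ 3, 1 ≤ j ≤ 3}, where E_ij has a 1 in position (i, j) and 0 elsewhere — there are 9 such matrices, and they are linearly independent and span M_{3×3}(ℝ).
Therefore dim(M_{3×3}(ℝ)) = 9.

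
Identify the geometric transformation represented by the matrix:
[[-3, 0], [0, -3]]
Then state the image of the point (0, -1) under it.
uniform scaling by factor -3; image of (0, -1) is (0, 3)

This is a diagonal matrix with equal entries -3, so it scales both axes by the same factor -3.
The matrix [[-3, 0], [0, -3]] represents: uniform scaling by factor -3.
Applying it to (0, -1): [-3·0 + 0·-1, 0·0 + -3·-1] = (0, 3).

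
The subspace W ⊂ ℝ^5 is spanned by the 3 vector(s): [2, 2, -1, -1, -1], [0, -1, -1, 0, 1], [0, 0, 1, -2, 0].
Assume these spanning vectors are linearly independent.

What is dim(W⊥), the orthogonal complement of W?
dim(W⊥) = 2

For any subspace W of ℝ^n, dim(W) + dim(W⊥) = n (the whole-space dimension).
Here the given 3 vectors are linearly independent, so dim(W) = 3.
Thus dim(W⊥) = n - dim(W) = 5 - 3 = 2.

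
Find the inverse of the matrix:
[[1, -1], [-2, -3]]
[[3/5, -1/5], [-2/5, -1/5]]

For [[a,b],[c,d]], inverse = (1/det)·[[d,-b],[-c,a]]
det = 1·-3 - -1·-2 = -5
Inverse = (1/-5)·[[-3, 1], [2, 1]]
        = [[3/5, -1/5], [-2/5, -1/5]]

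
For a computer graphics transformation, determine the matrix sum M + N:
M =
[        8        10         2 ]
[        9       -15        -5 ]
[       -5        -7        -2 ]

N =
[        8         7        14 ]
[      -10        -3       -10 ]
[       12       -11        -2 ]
M + N =
[       16        17        16 ]
[       -1       -18       -15 ]
[        7       -18        -4 ]

Matrix addition is elementwise: (M+N)[i][j] = M[i][j] + N[i][j].
  (M+N)[0][0] = (8) + (8) = 16
  (M+N)[0][1] = (10) + (7) = 17
  (M+N)[0][2] = (2) + (14) = 16
  (M+N)[1][0] = (9) + (-10) = -1
  (M+N)[1][1] = (-15) + (-3) = -18
  (M+N)[1][2] = (-5) + (-10) = -15
  (M+N)[2][0] = (-5) + (12) = 7
  (M+N)[2][1] = (-7) + (-11) = -18
  (M+N)[2][2] = (-2) + (-2) = -4
M + N =
[       16        17        16 ]
[       -1       -18       -15 ]
[        7       -18        -4 ]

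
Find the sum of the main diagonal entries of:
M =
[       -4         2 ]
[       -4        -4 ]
tr(M) = -4 - 4 = -8

The trace of a square matrix is the sum of its diagonal entries.
Diagonal entries of M: M[0][0] = -4, M[1][1] = -4.
tr(M) = -4 - 4 = -8.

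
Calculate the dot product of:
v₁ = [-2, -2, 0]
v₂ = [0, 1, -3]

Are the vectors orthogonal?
-2, No

The dot product is the sum of products of corresponding components.
v₁·v₂ = (-2)*(0) + (-2)*(1) + (0)*(-3) = 0 - 2 + 0 = -2.
Two vectors are orthogonal iff their dot product is 0; here the dot product is -2, so the vectors are not orthogonal.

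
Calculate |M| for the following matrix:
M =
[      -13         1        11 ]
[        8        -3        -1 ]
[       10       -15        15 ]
det(M) = -340

Expand along row 0 (cofactor expansion): det(M) = a*(e*i - f*h) - b*(d*i - f*g) + c*(d*h - e*g), where the 3×3 is [[a, b, c], [d, e, f], [g, h, i]].
Minor M_00 = (-3)*(15) - (-1)*(-15) = -45 - 15 = -60.
Minor M_01 = (8)*(15) - (-1)*(10) = 120 + 10 = 130.
Minor M_02 = (8)*(-15) - (-3)*(10) = -120 + 30 = -90.
det(M) = (-13)*(-60) - (1)*(130) + (11)*(-90) = 780 - 130 - 990 = -340.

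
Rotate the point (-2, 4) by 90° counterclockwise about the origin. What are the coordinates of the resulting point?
(-4, -2)

Rotation matrix R(θ) = [[cos θ, -sin θ], [sin θ, cos θ]]; for θ = 90°:
R = [[0, -1], [1, 0]]
Result: R × [-2, 4]ᵀ = [0·-2 + (-1)·4, 1·-2 + (0)·4]ᵀ = (-4, -2)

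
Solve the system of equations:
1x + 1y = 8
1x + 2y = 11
x = 5, y = 3

Use elimination (row reduction):
Equation 1: 1x + 1y = 8.
Equation 2: 1x + 2y = 11.
Multiply Eq1 by 1 and Eq2 by 1: 1x + 1y = 8;  1x + 2y = 11.
Subtract: (1)y = 3, so y = 3.
Back-substitute into Eq1: 1x + 1*(3) = 8, so x = 5.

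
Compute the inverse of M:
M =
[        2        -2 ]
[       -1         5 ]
det(M) = 8
M⁻¹ =
[      5/8       1/4 ]
[      1/8       1/4 ]

For a 2×2 matrix M = [[a, b], [c, d]] with det(M) ≠ 0, M⁻¹ = (1/det(M)) * [[d, -b], [-c, a]].
det(M) = (2)*(5) - (-2)*(-1) = 10 - 2 = 8.
M⁻¹ = (1/8) * [[5, 2], [1, 2]].
Dividing each entry by 8 and reducing:
M⁻¹ =
[      5/8       1/4 ]
[      1/8       1/4 ]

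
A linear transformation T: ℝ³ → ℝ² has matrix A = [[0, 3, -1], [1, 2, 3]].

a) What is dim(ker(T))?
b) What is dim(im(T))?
dim(ker) = 1, dim(im) = 2

The two rows are not scalar multiples of one another (no single k satisfies row 2 = k × row 1), so they are linearly independent.
Thus rank(A) = 2.
dim(im(T)) = rank(A) = 2.
By the rank-nullity theorem applied to T: ℝ³ → ℝ², rank(A) + nullity(A) = 3 (the domain dimension), so dim(ker(T)) = 3 - 2 = 1.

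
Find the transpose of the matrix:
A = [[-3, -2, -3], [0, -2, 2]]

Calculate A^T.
[[-3, 0], [-2, -2], [-3, 2]]

The transpose sends entry (i,j) to (j,i); rows become columns.
Row 0 of A: [-3, -2, -3] -> column 0 of A^T.
Row 1 of A: [0, -2, 2] -> column 1 of A^T.
A^T = [[-3, 0], [-2, -2], [-3, 2]]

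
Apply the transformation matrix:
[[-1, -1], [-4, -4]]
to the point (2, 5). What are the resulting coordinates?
(-7, -28)

Matrix multiplication:
[[-1, -1], [-4, -4]] × [2, 5]ᵀ
= [-1×2 + -1×5, -4×2 + -4×5]ᵀ
= [-7.0000, -28.0000]ᵀ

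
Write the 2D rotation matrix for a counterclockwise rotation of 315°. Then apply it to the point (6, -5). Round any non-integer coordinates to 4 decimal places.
R = [[√2/2, √2/2], [-√2/2, √2/2]]; R·(6, -5) = (0.7071, -7.7782)

Rotation matrix formula: R(θ) = [[cos θ, -sin θ], [sin θ, cos θ]]
For θ = 315°:
cos(315°) = √2/2
sin(315°) = -√2/2
R = [[√2/2, √2/2], [-√2/2, √2/2]]
Apply to (6, -5): [√2/2·6 + (√2/2)·-5, -√2/2·6 + √2/2·-5] = (0.7071, -7.7782)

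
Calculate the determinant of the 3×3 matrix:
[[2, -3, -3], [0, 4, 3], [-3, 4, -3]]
-57

Expansion along first row:
det = 2·det([[4,3],[4,-3]]) - -3·det([[0,3],[-3,-3]]) + -3·det([[0,4],[-3,4]])
    = 2·(4·-3 - 3·4) - -3·(0·-3 - 3·-3) + -3·(0·4 - 4·-3)
    = 2·-24 - -3·9 + -3·12
    = -48 + 27 + -36 = -57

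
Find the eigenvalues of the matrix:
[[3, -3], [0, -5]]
λ = -5 and λ = 3

Characteristic equation: det(A - λI) = 0
λ² - (trace)λ + (det) = 0
λ² - (-2)λ + (-15) = 0
λ² + 2λ - 15 = 0
Solving: λ = -5, 3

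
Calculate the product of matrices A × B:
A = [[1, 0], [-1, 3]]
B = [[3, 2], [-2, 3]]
[[3, 2], [-9, 7]]

Matrix multiplication:
C[0][0] = 1×3 + 0×-2 = 3
C[0][1] = 1×2 + 0×3 = 2
C[1][0] = -1×3 + 3×-2 = -9
C[1][1] = -1×2 + 3×3 = 7
Result: [[3, 2], [-9, 7]]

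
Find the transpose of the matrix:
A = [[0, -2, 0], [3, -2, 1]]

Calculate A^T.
[[0, 3], [-2, -2], [0, 1]]

The transpose sends entry (i,j) to (j,i); rows become columns.
Row 0 of A: [0, -2, 0] -> column 0 of A^T.
Row 1 of A: [3, -2, 1] -> column 1 of A^T.
A^T = [[0, 3], [-2, -2], [0, 1]]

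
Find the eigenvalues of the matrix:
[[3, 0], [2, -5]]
λ = -5 and λ = 3

Characteristic equation: det(A - λI) = 0
λ² - (trace)λ + (det) = 0
λ² - (-2)λ + (-15) = 0
λ² + 2λ - 15 = 0
Solving: λ = -5, 3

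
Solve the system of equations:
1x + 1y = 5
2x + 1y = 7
x = 2, y = 3

Use elimination (row reduction):
Equation 1: 1x + 1y = 5.
Equation 2: 2x + 1y = 7.
Multiply Eq1 by 2 and Eq2 by 1: 2x + 2y = 10;  2x + 1y = 7.
Subtract: (-1)y = -3, so y = 3.
Back-substitute into Eq1: 1x + 1*(3) = 5, so x = 2.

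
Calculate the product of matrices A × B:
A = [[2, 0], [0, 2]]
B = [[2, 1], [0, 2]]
[[4, 2], [0, 4]]

Matrix multiplication:
C[0][0] = 2×2 + 0×0 = 4
C[0][1] = 2×1 + 0×2 = 2
C[1][0] = 0×2 + 2×0 = 0
C[1][1] = 0×1 + 2×2 = 4
Result: [[4, 2], [0, 4]]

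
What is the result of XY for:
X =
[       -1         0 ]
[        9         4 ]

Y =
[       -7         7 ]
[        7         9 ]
XY =
[        7        -7 ]
[      -35        99 ]

Matrix multiplication: (XY)[i][j] = sum over k of X[i][k] * Y[k][j].
  (XY)[0][0] = (-1)*(-7) + (0)*(7) = 7
  (XY)[0][1] = (-1)*(7) + (0)*(9) = -7
  (XY)[1][0] = (9)*(-7) + (4)*(7) = -35
  (XY)[1][1] = (9)*(7) + (4)*(9) = 99
XY =
[        7        -7 ]
[      -35        99 ]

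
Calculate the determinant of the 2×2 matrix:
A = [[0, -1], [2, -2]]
2

For A = [[a, b], [c, d]], det(A) = a*d - b*c.
det(A) = (0)*(-2) - (-1)*(2) = 0 - -2 = 2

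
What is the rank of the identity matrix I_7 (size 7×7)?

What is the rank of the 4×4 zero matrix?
rank(I_7) = 7, rank(0) = 0

The identity I_7 has 7 columns that are the standard basis vectors e_1, …, e_7. These are linearly independent, so all 7 columns are pivots and rank(I_7) = 7.
The 4×4 zero matrix has every entry zero, so every row is the zero row and there are no pivots; rank(0) = 0.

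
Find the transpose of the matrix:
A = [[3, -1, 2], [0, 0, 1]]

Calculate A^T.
[[3, 0], [-1, 0], [2, 1]]

The transpose sends entry (i,j) to (j,i); rows become columns.
Row 0 of A: [3, -1, 2] -> column 0 of A^T.
Row 1 of A: [0, 0, 1] -> column 1 of A^T.
A^T = [[3, 0], [-1, 0], [2, 1]]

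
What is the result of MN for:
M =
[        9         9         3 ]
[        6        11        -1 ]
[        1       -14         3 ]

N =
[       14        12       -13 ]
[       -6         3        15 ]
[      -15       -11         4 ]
MN =
[       27       102        30 ]
[       33       116        83 ]
[       53       -63      -211 ]

Matrix multiplication: (MN)[i][j] = sum over k of M[i][k] * N[k][j].
  (MN)[0][0] = (9)*(14) + (9)*(-6) + (3)*(-15) = 27
  (MN)[0][1] = (9)*(12) + (9)*(3) + (3)*(-11) = 102
  (MN)[0][2] = (9)*(-13) + (9)*(15) + (3)*(4) = 30
  (MN)[1][0] = (6)*(14) + (11)*(-6) + (-1)*(-15) = 33
  (MN)[1][1] = (6)*(12) + (11)*(3) + (-1)*(-11) = 116
  (MN)[1][2] = (6)*(-13) + (11)*(15) + (-1)*(4) = 83
  (MN)[2][0] = (1)*(14) + (-14)*(-6) + (3)*(-15) = 53
  (MN)[2][1] = (1)*(12) + (-14)*(3) + (3)*(-11) = -63
  (MN)[2][2] = (1)*(-13) + (-14)*(15) + (3)*(4) = -211
MN =
[       27       102        30 ]
[       33       116        83 ]
[       53       -63      -211 ]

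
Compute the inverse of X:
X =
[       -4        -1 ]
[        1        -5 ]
det(X) = 21
X⁻¹ =
[    -5/21      1/21 ]
[    -1/21     -4/21 ]

For a 2×2 matrix X = [[a, b], [c, d]] with det(X) ≠ 0, X⁻¹ = (1/det(X)) * [[d, -b], [-c, a]].
det(X) = (-4)*(-5) - (-1)*(1) = 20 + 1 = 21.
X⁻¹ = (1/21) * [[-5, 1], [-1, -4]].
Dividing each entry by 21 and reducing:
X⁻¹ =
[    -5/21      1/21 ]
[    -1/21     -4/21 ]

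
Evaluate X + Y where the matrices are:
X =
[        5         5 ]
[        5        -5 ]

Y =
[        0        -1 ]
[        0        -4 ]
X + Y =
[        5         4 ]
[        5        -9 ]

Matrix addition is elementwise: (X+Y)[i][j] = X[i][j] + Y[i][j].
  (X+Y)[0][0] = (5) + (0) = 5
  (X+Y)[0][1] = (5) + (-1) = 4
  (X+Y)[1][0] = (5) + (0) = 5
  (X+Y)[1][1] = (-5) + (-4) = -9
X + Y =
[        5         4 ]
[        5        -9 ]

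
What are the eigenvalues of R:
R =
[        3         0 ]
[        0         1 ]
λ = 1, 3

Solve det(R - λI) = 0. For a 2×2 matrix the characteristic equation is λ² - (trace)λ + det = 0.
trace(R) = a + d = 3 + 1 = 4.
det(R) = a*d - b*c = (3)*(1) - (0)*(0) = 3 - 0 = 3.
Characteristic equation: λ² - (4)λ + (3) = 0.
Discriminant = (4)² - 4*(3) = 16 - 12 = 4.
λ = (4 ± √4) / 2 = (4 ± 2) / 2 = 1, 3.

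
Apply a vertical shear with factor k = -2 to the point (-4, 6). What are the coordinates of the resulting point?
(-4, 14)

Shear matrix for vertical shear with factor k = -2:
[[1, 0], [-2, 1]]
Result: (-4, 6) → (-4, 14)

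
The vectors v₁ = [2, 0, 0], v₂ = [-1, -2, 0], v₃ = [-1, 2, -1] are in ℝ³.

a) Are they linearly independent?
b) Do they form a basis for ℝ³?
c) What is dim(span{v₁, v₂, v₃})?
Yes independent, yes basis, dim = 3

Stack v₁, v₂, v₃ as rows of a 3×3 matrix.
[[2, 0, 0]; [-1, -2, 0]; [-1, 2, -1]] is already lower triangular with nonzero diagonal entries (2, -2, -1), so its determinant is the product of the diagonal entries, det = (2)·(-2)·(-1) = 4 ≠ 0, and the rows are linearly independent.
Three linearly independent vectors in ℝ³ form a basis for ℝ³, so dim(span{v₁,v₂,v₃}) = 3.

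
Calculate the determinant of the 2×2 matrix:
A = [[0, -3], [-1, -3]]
-3

For A = [[a, b], [c, d]], det(A) = a*d - b*c.
det(A) = (0)*(-3) - (-3)*(-1) = 0 - 3 = -3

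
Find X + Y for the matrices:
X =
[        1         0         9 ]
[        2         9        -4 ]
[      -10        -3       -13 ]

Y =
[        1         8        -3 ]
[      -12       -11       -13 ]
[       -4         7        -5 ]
X + Y =
[        2         8         6 ]
[      -10        -2       -17 ]
[      -14         4       -18 ]

Matrix addition is elementwise: (X+Y)[i][j] = X[i][j] + Y[i][j].
  (X+Y)[0][0] = (1) + (1) = 2
  (X+Y)[0][1] = (0) + (8) = 8
  (X+Y)[0][2] = (9) + (-3) = 6
  (X+Y)[1][0] = (2) + (-12) = -10
  (X+Y)[1][1] = (9) + (-11) = -2
  (X+Y)[1][2] = (-4) + (-13) = -17
  (X+Y)[2][0] = (-10) + (-4) = -14
  (X+Y)[2][1] = (-3) + (7) = 4
  (X+Y)[2][2] = (-13) + (-5) = -18
X + Y =
[        2         8         6 ]
[      -10        -2       -17 ]
[      -14         4       -18 ]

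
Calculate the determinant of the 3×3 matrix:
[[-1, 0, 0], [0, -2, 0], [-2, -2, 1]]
2

Expansion along first row:
det = -1·det([[-2,0],[-2,1]]) - 0·det([[0,0],[-2,1]]) + 0·det([[0,-2],[-2,-2]])
    = -1·(-2·1 - 0·-2) - 0·(0·1 - 0·-2) + 0·(0·-2 - -2·-2)
    = -1·-2 - 0·0 + 0·-4
    = 2 + 0 + 0 = 2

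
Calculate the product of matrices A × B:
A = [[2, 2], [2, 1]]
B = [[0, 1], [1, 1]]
[[2, 4], [1, 3]]

Matrix multiplication:
C[0][0] = 2×0 + 2×1 = 2
C[0][1] = 2×1 + 2×1 = 4
C[1][0] = 2×0 + 1×1 = 1
C[1][1] = 2×1 + 1×1 = 3
Result: [[2, 4], [1, 3]]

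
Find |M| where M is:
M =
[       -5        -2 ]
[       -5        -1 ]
det(M) = -5

For a 2×2 matrix [[a, b], [c, d]], det = a*d - b*c.
det(M) = (-5)*(-1) - (-2)*(-5) = 5 - 10 = -5.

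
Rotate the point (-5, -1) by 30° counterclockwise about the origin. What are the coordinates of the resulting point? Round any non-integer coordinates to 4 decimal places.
(-3.8301, -3.3660)

Rotation matrix R(θ) = [[cos θ, -sin θ], [sin θ, cos θ]]; for θ = 30°:
R = [[√3/2, -1/2], [1/2, √3/2]]
Result: R × [-5, -1]ᵀ = [√3/2·-5 + (-1/2)·-1, 1/2·-5 + (√3/2)·-1]ᵀ = (-3.8301, -3.3660)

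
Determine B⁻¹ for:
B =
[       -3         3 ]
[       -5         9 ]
det(B) = -12
B⁻¹ =
[     -3/4       1/4 ]
[    -5/12       1/4 ]

For a 2×2 matrix B = [[a, b], [c, d]] with det(B) ≠ 0, B⁻¹ = (1/det(B)) * [[d, -b], [-c, a]].
det(B) = (-3)*(9) - (3)*(-5) = -27 + 15 = -12.
B⁻¹ = (1/-12) * [[9, -3], [5, -3]].
Dividing each entry by -12 and reducing:
B⁻¹ =
[     -3/4       1/4 ]
[    -5/12       1/4 ]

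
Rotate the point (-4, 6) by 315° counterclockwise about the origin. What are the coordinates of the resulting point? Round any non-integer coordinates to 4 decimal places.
(1.4142, 7.0711)

Rotation matrix R(θ) = [[cos θ, -sin θ], [sin θ, cos θ]]; for θ = 315°:
R = [[√2/2, √2/2], [-√2/2, √2/2]]
Result: R × [-4, 6]ᵀ = [√2/2·-4 + (√2/2)·6, -√2/2·-4 + (√2/2)·6]ᵀ = (1.4142, 7.0711)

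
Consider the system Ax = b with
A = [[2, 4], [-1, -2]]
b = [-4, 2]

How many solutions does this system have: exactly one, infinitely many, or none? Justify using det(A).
Infinitely many solutions

det(A) = (2)*(-2) - (4)*(-1) = 0, so A is singular (column 2 is 2 times column 1).
b = [-4, 2] = -2 * column 1 of A, so b lies in the column space of A.
A singular matrix whose right-hand side is in its column space gives a 1-parameter family of solutions — infinitely many.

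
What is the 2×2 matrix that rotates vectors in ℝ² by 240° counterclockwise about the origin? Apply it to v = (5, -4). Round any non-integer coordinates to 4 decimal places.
R = [[-1/2, √3/2], [-√3/2, -1/2]]; R·v = (-5.9641, -2.3301)

A counterclockwise rotation by angle θ in ℝ² has matrix R(θ) = [[cos θ, -sin θ], [sin θ, cos θ]].
For θ = 240°: cos θ = -1/2, sin θ = -√3/2.
R(240°) = [[-1/2, √3/2], [-√3/2, -1/2]].
R·v = [-1/2·5 + (√3/2)·-4, -√3/2·5 + -1/2·-4] = (-5.9641, -2.3301).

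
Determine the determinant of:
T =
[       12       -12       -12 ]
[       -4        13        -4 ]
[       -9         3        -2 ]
det(T) = -1764

Expand along row 0 (cofactor expansion): det(T) = a*(e*i - f*h) - b*(d*i - f*g) + c*(d*h - e*g), where the 3×3 is [[a, b, c], [d, e, f], [g, h, i]].
Minor M_00 = (13)*(-2) - (-4)*(3) = -26 + 12 = -14.
Minor M_01 = (-4)*(-2) - (-4)*(-9) = 8 - 36 = -28.
Minor M_02 = (-4)*(3) - (13)*(-9) = -12 + 117 = 105.
det(T) = (12)*(-14) - (-12)*(-28) + (-12)*(105) = -168 - 336 - 1260 = -1764.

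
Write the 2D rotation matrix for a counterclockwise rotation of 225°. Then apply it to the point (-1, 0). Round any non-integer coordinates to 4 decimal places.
R = [[-√2/2, √2/2], [-√2/2, -√2/2]]; R·(-1, 0) = (0.7071, 0.7071)

Rotation matrix formula: R(θ) = [[cos θ, -sin θ], [sin θ, cos θ]]
For θ = 225°:
cos(225°) = -√2/2
sin(225°) = -√2/2
R = [[-√2/2, √2/2], [-√2/2, -√2/2]]
Apply to (-1, 0): [-√2/2·-1 + (√2/2)·0, -√2/2·-1 + -√2/2·0] = (0.7071, 0.7071)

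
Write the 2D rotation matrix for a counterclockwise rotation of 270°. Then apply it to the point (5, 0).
R = [[0, 1], [-1, 0]]; R·(5, 0) = (0, -5)

Rotation matrix formula: R(θ) = [[cos θ, -sin θ], [sin θ, cos θ]]
For θ = 270°:
cos(270°) = 0
sin(270°) = -1
R = [[0, 1], [-1, 0]]
Apply to (5, 0): [0·5 + (1)·0, -1·5 + 0·0] = (0, -5)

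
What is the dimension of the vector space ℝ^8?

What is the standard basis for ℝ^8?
Dimension = 8; standard basis = {e_1, e_2, e_3, …, e_8}

ℝ^8 is the space of 8-tuples of real numbers; its dimension is 8.
The standard basis consists of 8 vectors: e_1, e_2, e_3, …, e_8, where e_i is the vector with 1 in position i and 0 elsewhere.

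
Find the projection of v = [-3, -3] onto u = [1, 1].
[-3, -3]

The projection of v onto u is proj_u(v) = ((v·u) / (u·u)) · u.
v·u = (-3)*(1) + (-3)*(1) = -6.
u·u = (1)*(1) + (1)*(1) = 2.
coefficient = -6 / 2 = -3.
proj_u(v) = -3 · [1, 1] = [-3, -3].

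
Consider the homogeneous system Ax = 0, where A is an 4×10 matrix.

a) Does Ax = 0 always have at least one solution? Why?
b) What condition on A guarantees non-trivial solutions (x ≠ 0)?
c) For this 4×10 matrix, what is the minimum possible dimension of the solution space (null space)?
a) Yes, x = 0 is always a solution. b) When A has linearly dependent columns (rank < n). c) Minimum nullity = 6.

a) x = 0 satisfies A·0 = 0, so the zero vector is always a solution.
b) Non-trivial solutions exist iff the columns of A are linearly dependent, equivalently rank(A) < n (the number of columns).
c) By rank-nullity, rank(A) + nullity(A) = n = 10. Since A has only 4 rows, rank(A) ≤ 4, so nullity(A) ≥ 10 - 4 = 6.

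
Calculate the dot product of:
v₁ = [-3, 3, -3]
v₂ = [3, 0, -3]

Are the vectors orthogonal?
0, Yes

The dot product is the sum of products of corresponding components.
v₁·v₂ = (-3)*(3) + (3)*(0) + (-3)*(-3) = -9 + 0 + 9 = 0.
Two vectors are orthogonal iff their dot product is 0; here the dot product is 0, so the vectors are orthogonal.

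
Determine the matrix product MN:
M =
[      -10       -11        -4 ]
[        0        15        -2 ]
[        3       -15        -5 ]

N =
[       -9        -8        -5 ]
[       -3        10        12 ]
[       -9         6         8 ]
MN =
[      159       -54      -114 ]
[      -27       138       164 ]
[       63      -204      -235 ]

Matrix multiplication: (MN)[i][j] = sum over k of M[i][k] * N[k][j].
  (MN)[0][0] = (-10)*(-9) + (-11)*(-3) + (-4)*(-9) = 159
  (MN)[0][1] = (-10)*(-8) + (-11)*(10) + (-4)*(6) = -54
  (MN)[0][2] = (-10)*(-5) + (-11)*(12) + (-4)*(8) = -114
  (MN)[1][0] = (0)*(-9) + (15)*(-3) + (-2)*(-9) = -27
  (MN)[1][1] = (0)*(-8) + (15)*(10) + (-2)*(6) = 138
  (MN)[1][2] = (0)*(-5) + (15)*(12) + (-2)*(8) = 164
  (MN)[2][0] = (3)*(-9) + (-15)*(-3) + (-5)*(-9) = 63
  (MN)[2][1] = (3)*(-8) + (-15)*(10) + (-5)*(6) = -204
  (MN)[2][2] = (3)*(-5) + (-15)*(12) + (-5)*(8) = -235
MN =
[      159       -54      -114 ]
[      -27       138       164 ]
[       63      -204      -235 ]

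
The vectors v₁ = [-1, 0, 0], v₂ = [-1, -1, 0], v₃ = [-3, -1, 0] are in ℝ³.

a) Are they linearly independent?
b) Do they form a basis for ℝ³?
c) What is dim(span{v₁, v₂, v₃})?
Not independent, not a basis, dim(span) = 2

Check whether v₃ can be written as a linear combination of v₁ and v₂.
v₃ = (2)·v₁ + (1)·v₂ = [-3, -1, 0], so the three vectors are linearly dependent.
Thus they do not form a basis for ℝ³, and dim(span{v₁, v₂, v₃}) = 2 (spanned by v₁ and v₂).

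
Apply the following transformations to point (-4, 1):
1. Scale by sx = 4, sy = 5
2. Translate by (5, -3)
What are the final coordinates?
(-11, 2)

Step 1: Scale (-4, 1) by (sx, sy) = (4, 5) → (-16, 5)
Step 2: Translate by (5, -3) → (-11, 2)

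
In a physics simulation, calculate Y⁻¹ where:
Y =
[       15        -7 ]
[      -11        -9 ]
det(Y) = -212
Y⁻¹ =
[    9/212    -7/212 ]
[  -11/212   -15/212 ]

For a 2×2 matrix Y = [[a, b], [c, d]] with det(Y) ≠ 0, Y⁻¹ = (1/det(Y)) * [[d, -b], [-c, a]].
det(Y) = (15)*(-9) - (-7)*(-11) = -135 - 77 = -212.
Y⁻¹ = (1/-212) * [[-9, 7], [11, 15]].
Dividing each entry by -212 and reducing:
Y⁻¹ =
[    9/212    -7/212 ]
[  -11/212   -15/212 ]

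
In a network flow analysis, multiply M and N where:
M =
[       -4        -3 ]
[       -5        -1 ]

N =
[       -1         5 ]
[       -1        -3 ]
MN =
[        7       -11 ]
[        6       -22 ]

Matrix multiplication: (MN)[i][j] = sum over k of M[i][k] * N[k][j].
  (MN)[0][0] = (-4)*(-1) + (-3)*(-1) = 7
  (MN)[0][1] = (-4)*(5) + (-3)*(-3) = -11
  (MN)[1][0] = (-5)*(-1) + (-1)*(-1) = 6
  (MN)[1][1] = (-5)*(5) + (-1)*(-3) = -22
MN =
[        7       -11 ]
[        6       -22 ]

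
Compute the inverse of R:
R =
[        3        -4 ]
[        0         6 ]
det(R) = 18
R⁻¹ =
[      1/3       2/9 ]
[        0       1/6 ]

For a 2×2 matrix R = [[a, b], [c, d]] with det(R) ≠ 0, R⁻¹ = (1/det(R)) * [[d, -b], [-c, a]].
det(R) = (3)*(6) - (-4)*(0) = 18 - 0 = 18.
R⁻¹ = (1/18) * [[6, 4], [0, 3]].
Dividing each entry by 18 and reducing:
R⁻¹ =
[      1/3       2/9 ]
[        0       1/6 ]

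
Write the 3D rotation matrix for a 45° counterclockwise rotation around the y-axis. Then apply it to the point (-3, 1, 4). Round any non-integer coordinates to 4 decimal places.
R = [[√2/2, 0, √2/2], [0, 1, 0], [-√2/2, 0, √2/2]]; R·(-3, 1, 4) = (0.7071, 1.0000, 4.9497)

Rotation matrix for 45° around y-axis:
cos(45°) = √2/2, sin(45°) = √2/2
R = [[√2/2, 0, √2/2], [0, 1, 0], [-√2/2, 0, √2/2]]
Apply to (-3, 1, 4): R·[-3, 1, 4]ᵀ = (0.7071, 1.0000, 4.9497)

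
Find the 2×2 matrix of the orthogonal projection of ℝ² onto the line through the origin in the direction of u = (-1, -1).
[[1/2, 1/2], [1/2, 1/2]]

The orthogonal projection onto the line spanned by a nonzero vector u = (a, b) has matrix P = (u uᵀ) / (uᵀ u) = (1/(a² + b²)) · [[a², ab], [ab, b²]].
Here u = (-1, -1), so a² + b² = 1 + 1 = 2.
P = (1/2) · [[1, 1], [1, 1]] = [[1/2, 1/2], [1/2, 1/2]].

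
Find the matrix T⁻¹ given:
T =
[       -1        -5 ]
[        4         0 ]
det(T) = 20
T⁻¹ =
[        0       1/4 ]
[     -1/5     -1/20 ]

For a 2×2 matrix T = [[a, b], [c, d]] with det(T) ≠ 0, T⁻¹ = (1/det(T)) * [[d, -b], [-c, a]].
det(T) = (-1)*(0) - (-5)*(4) = 0 + 20 = 20.
T⁻¹ = (1/20) * [[0, 5], [-4, -1]].
Dividing each entry by 20 and reducing:
T⁻¹ =
[        0       1/4 ]
[     -1/5     -1/20 ]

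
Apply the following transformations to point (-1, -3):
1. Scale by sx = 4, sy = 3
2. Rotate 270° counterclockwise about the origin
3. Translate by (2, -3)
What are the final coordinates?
(-7, 1)

Step 1: Scale → (-4, -9)
Step 2: Rotate 270° → (-9, 4)
Step 3: Translate → (-7, 1)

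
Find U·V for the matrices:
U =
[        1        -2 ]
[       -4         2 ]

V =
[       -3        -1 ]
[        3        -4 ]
UV =
[       -9         7 ]
[       18        -4 ]

Matrix multiplication: (UV)[i][j] = sum over k of U[i][k] * V[k][j].
  (UV)[0][0] = (1)*(-3) + (-2)*(3) = -9
  (UV)[0][1] = (1)*(-1) + (-2)*(-4) = 7
  (UV)[1][0] = (-4)*(-3) + (2)*(3) = 18
  (UV)[1][1] = (-4)*(-1) + (2)*(-4) = -4
UV =
[       -9         7 ]
[       18        -4 ]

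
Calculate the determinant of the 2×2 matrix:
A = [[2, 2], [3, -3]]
-12

For A = [[a, b], [c, d]], det(A) = a*d - b*c.
det(A) = (2)*(-3) - (2)*(3) = -6 - 6 = -12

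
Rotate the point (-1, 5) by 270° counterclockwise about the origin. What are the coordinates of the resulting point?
(5, 1)

Rotation matrix R(θ) = [[cos θ, -sin θ], [sin θ, cos θ]]; for θ = 270°:
R = [[0, 1], [-1, 0]]
Result: R × [-1, 5]ᵀ = [0·-1 + (1)·5, -1·-1 + (0)·5]ᵀ = (5, 1)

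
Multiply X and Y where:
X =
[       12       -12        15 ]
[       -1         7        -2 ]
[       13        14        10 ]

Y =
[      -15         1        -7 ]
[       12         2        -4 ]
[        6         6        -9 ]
XY =
[     -234        78      -171 ]
[       87         1        -3 ]
[       33       101      -237 ]

Matrix multiplication: (XY)[i][j] = sum over k of X[i][k] * Y[k][j].
  (XY)[0][0] = (12)*(-15) + (-12)*(12) + (15)*(6) = -234
  (XY)[0][1] = (12)*(1) + (-12)*(2) + (15)*(6) = 78
  (XY)[0][2] = (12)*(-7) + (-12)*(-4) + (15)*(-9) = -171
  (XY)[1][0] = (-1)*(-15) + (7)*(12) + (-2)*(6) = 87
  (XY)[1][1] = (-1)*(1) + (7)*(2) + (-2)*(6) = 1
  (XY)[1][2] = (-1)*(-7) + (7)*(-4) + (-2)*(-9) = -3
  (XY)[2][0] = (13)*(-15) + (14)*(12) + (10)*(6) = 33
  (XY)[2][1] = (13)*(1) + (14)*(2) + (10)*(6) = 101
  (XY)[2][2] = (13)*(-7) + (14)*(-4) + (10)*(-9) = -237
XY =
[     -234        78      -171 ]
[       87         1        -3 ]
[       33       101      -237 ]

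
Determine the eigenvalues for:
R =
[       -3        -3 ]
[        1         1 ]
λ = -2, 0

Solve det(R - λI) = 0. For a 2×2 matrix the characteristic equation is λ² - (trace)λ + det = 0.
trace(R) = a + d = -3 + 1 = -2.
det(R) = a*d - b*c = (-3)*(1) - (-3)*(1) = -3 + 3 = 0.
Characteristic equation: λ² - (-2)λ + (0) = 0.
Discriminant = (-2)² - 4*(0) = 4 - 0 = 4.
λ = (-2 ± √4) / 2 = (-2 ± 2) / 2 = -2, 0.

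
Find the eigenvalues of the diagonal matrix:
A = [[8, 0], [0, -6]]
λ₁ = 8, λ₂ = -6

The characteristic polynomial of A is det(A - λI) = (8 - λ)(-6 - λ) = 0.
The roots are λ = 8 and λ = -6, so the eigenvalues are the diagonal entries.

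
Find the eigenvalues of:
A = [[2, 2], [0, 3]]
λ = 2, 3

Solve det(A - λI) = 0. For a 2×2 matrix this is λ² - (trace)λ + det = 0.
trace(A) = 2 + 3 = 5.
det(A) = (2)*(3) - (2)*(0) = 6 - 0 = 6.
Characteristic equation: λ² - (5)λ + (6) = 0.
Discriminant: (5)² - 4*(6) = 25 - 24 = 1.
Roots: λ = (5 ± √1) / 2 = 2, 3.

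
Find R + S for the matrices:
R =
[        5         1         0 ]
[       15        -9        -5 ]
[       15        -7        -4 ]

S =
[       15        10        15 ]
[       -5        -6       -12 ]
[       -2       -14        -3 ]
R + S =
[       20        11        15 ]
[       10       -15       -17 ]
[       13       -21        -7 ]

Matrix addition is elementwise: (R+S)[i][j] = R[i][j] + S[i][j].
  (R+S)[0][0] = (5) + (15) = 20
  (R+S)[0][1] = (1) + (10) = 11
  (R+S)[0][2] = (0) + (15) = 15
  (R+S)[1][0] = (15) + (-5) = 10
  (R+S)[1][1] = (-9) + (-6) = -15
  (R+S)[1][2] = (-5) + (-12) = -17
  (R+S)[2][0] = (15) + (-2) = 13
  (R+S)[2][1] = (-7) + (-14) = -21
  (R+S)[2][2] = (-4) + (-3) = -7
R + S =
[       20        11        15 ]
[       10       -15       -17 ]
[       13       -21        -7 ]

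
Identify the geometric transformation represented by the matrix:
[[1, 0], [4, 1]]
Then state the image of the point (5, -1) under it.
vertical shear with factor 4; image of (5, -1) is (5, 19)

The matrix [[1, 0], [k, 1]] sends (x, y) to (x, 4x + y), leaving the x-coordinate fixed: a vertical shear.
The matrix [[1, 0], [4, 1]] represents: vertical shear with factor 4.
Applying it to (5, -1): [1·5 + 0·-1, 4·5 + 1·-1] = (5, 19).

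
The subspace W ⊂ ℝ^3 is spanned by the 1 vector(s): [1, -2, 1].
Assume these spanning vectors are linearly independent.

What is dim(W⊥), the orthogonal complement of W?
dim(W⊥) = 2

For any subspace W of ℝ^n, dim(W) + dim(W⊥) = n (the whole-space dimension).
Here the given 1 vectors are linearly independent, so dim(W) = 1.
Thus dim(W⊥) = n - dim(W) = 3 - 1 = 2.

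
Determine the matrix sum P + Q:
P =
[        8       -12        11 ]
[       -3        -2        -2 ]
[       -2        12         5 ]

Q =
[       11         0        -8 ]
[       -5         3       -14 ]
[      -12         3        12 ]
P + Q =
[       19       -12         3 ]
[       -8         1       -16 ]
[      -14        15        17 ]

Matrix addition is elementwise: (P+Q)[i][j] = P[i][j] + Q[i][j].
  (P+Q)[0][0] = (8) + (11) = 19
  (P+Q)[0][1] = (-12) + (0) = -12
  (P+Q)[0][2] = (11) + (-8) = 3
  (P+Q)[1][0] = (-3) + (-5) = -8
  (P+Q)[1][1] = (-2) + (3) = 1
  (P+Q)[1][2] = (-2) + (-14) = -16
  (P+Q)[2][0] = (-2) + (-12) = -14
  (P+Q)[2][1] = (12) + (3) = 15
  (P+Q)[2][2] = (5) + (12) = 17
P + Q =
[       19       -12         3 ]
[       -8         1       -16 ]
[      -14        15        17 ]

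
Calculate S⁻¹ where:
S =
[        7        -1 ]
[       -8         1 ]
det(S) = -1
S⁻¹ =
[       -1        -1 ]
[       -8        -7 ]

For a 2×2 matrix S = [[a, b], [c, d]] with det(S) ≠ 0, S⁻¹ = (1/det(S)) * [[d, -b], [-c, a]].
det(S) = (7)*(1) - (-1)*(-8) = 7 - 8 = -1.
S⁻¹ = (1/-1) * [[1, 1], [8, 7]].
Dividing each entry by -1 and reducing:
S⁻¹ =
[       -1        -1 ]
[       -8        -7 ]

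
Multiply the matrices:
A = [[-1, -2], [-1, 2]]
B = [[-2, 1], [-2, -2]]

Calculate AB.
[[6, 3], [-2, -5]]

Each entry (i,j) of AB = sum over k of A[i][k]*B[k][j].
(AB)[0][0] = (-1)*(-2) + (-2)*(-2) = 6
(AB)[0][1] = (-1)*(1) + (-2)*(-2) = 3
(AB)[1][0] = (-1)*(-2) + (2)*(-2) = -2
(AB)[1][1] = (-1)*(1) + (2)*(-2) = -5
AB = [[6, 3], [-2, -5]]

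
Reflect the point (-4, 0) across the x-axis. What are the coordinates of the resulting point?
(-4, 0)

Reflection across x-axis: (-4, 0) → (-4, 0)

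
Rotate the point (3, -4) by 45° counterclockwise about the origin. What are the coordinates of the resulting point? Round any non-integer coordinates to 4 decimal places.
(4.9497, -0.7071)

Rotation matrix R(θ) = [[cos θ, -sin θ], [sin θ, cos θ]]; for θ = 45°:
R = [[√2/2, -√2/2], [√2/2, √2/2]]
Result: R × [3, -4]ᵀ = [√2/2·3 + (-√2/2)·-4, √2/2·3 + (√2/2)·-4]ᵀ = (4.9497, -0.7071)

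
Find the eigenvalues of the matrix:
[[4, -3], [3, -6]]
λ = -5 and λ = 3

Characteristic equation: det(A - λI) = 0
λ² - (trace)λ + (det) = 0
λ² - (-2)λ + (-15) = 0
λ² + 2λ - 15 = 0
Solving: λ = -5, 3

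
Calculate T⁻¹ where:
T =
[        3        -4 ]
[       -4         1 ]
det(T) = -13
T⁻¹ =
[    -1/13     -4/13 ]
[    -4/13     -3/13 ]

For a 2×2 matrix T = [[a, b], [c, d]] with det(T) ≠ 0, T⁻¹ = (1/det(T)) * [[d, -b], [-c, a]].
det(T) = (3)*(1) - (-4)*(-4) = 3 - 16 = -13.
T⁻¹ = (1/-13) * [[1, 4], [4, 3]].
Dividing each entry by -13 and reducing:
T⁻¹ =
[    -1/13     -4/13 ]
[    -4/13     -3/13 ]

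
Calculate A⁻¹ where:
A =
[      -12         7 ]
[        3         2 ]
det(A) = -45
A⁻¹ =
[    -2/45      7/45 ]
[     1/15      4/15 ]

For a 2×2 matrix A = [[a, b], [c, d]] with det(A) ≠ 0, A⁻¹ = (1/det(A)) * [[d, -b], [-c, a]].
det(A) = (-12)*(2) - (7)*(3) = -24 - 21 = -45.
A⁻¹ = (1/-45) * [[2, -7], [-3, -12]].
Dividing each entry by -45 and reducing:
A⁻¹ =
[    -2/45      7/45 ]
[     1/15      4/15 ]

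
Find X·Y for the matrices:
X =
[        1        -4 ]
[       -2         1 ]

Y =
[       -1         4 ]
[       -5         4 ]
XY =
[       19       -12 ]
[       -3        -4 ]

Matrix multiplication: (XY)[i][j] = sum over k of X[i][k] * Y[k][j].
  (XY)[0][0] = (1)*(-1) + (-4)*(-5) = 19
  (XY)[0][1] = (1)*(4) + (-4)*(4) = -12
  (XY)[1][0] = (-2)*(-1) + (1)*(-5) = -3
  (XY)[1][1] = (-2)*(4) + (1)*(4) = -4
XY =
[       19       -12 ]
[       -3        -4 ]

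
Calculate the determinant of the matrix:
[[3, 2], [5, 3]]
-1

For a 2×2 matrix [[a, b], [c, d]], det = ad - bc
det = (3)(3) - (2)(5) = 9 - 10 = -1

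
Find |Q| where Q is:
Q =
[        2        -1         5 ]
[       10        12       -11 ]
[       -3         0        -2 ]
det(Q) = 79

Expand along row 0 (cofactor expansion): det(Q) = a*(e*i - f*h) - b*(d*i - f*g) + c*(d*h - e*g), where the 3×3 is [[a, b, c], [d, e, f], [g, h, i]].
Minor M_00 = (12)*(-2) - (-11)*(0) = -24 - 0 = -24.
Minor M_01 = (10)*(-2) - (-11)*(-3) = -20 - 33 = -53.
Minor M_02 = (10)*(0) - (12)*(-3) = 0 + 36 = 36.
det(Q) = (2)*(-24) - (-1)*(-53) + (5)*(36) = -48 - 53 + 180 = 79.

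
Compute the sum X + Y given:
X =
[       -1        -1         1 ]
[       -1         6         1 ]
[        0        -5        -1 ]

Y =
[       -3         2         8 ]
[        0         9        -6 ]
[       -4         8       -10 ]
X + Y =
[       -4         1         9 ]
[       -1        15        -5 ]
[       -4         3       -11 ]

Matrix addition is elementwise: (X+Y)[i][j] = X[i][j] + Y[i][j].
  (X+Y)[0][0] = (-1) + (-3) = -4
  (X+Y)[0][1] = (-1) + (2) = 1
  (X+Y)[0][2] = (1) + (8) = 9
  (X+Y)[1][0] = (-1) + (0) = -1
  (X+Y)[1][1] = (6) + (9) = 15
  (X+Y)[1][2] = (1) + (-6) = -5
  (X+Y)[2][0] = (0) + (-4) = -4
  (X+Y)[2][1] = (-5) + (8) = 3
  (X+Y)[2][2] = (-1) + (-10) = -11
X + Y =
[       -4         1         9 ]
[       -1        15        -5 ]
[       -4         3       -11 ]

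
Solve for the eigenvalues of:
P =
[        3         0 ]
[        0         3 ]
λ = 3, 3

Solve det(P - λI) = 0. For a 2×2 matrix the characteristic equation is λ² - (trace)λ + det = 0.
trace(P) = a + d = 3 + 3 = 6.
det(P) = a*d - b*c = (3)*(3) - (0)*(0) = 9 - 0 = 9.
Characteristic equation: λ² - (6)λ + (9) = 0.
Discriminant = (6)² - 4*(9) = 36 - 36 = 0.
λ = (6 ± √0) / 2 = (6 ± 0) / 2 = 3, 3.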